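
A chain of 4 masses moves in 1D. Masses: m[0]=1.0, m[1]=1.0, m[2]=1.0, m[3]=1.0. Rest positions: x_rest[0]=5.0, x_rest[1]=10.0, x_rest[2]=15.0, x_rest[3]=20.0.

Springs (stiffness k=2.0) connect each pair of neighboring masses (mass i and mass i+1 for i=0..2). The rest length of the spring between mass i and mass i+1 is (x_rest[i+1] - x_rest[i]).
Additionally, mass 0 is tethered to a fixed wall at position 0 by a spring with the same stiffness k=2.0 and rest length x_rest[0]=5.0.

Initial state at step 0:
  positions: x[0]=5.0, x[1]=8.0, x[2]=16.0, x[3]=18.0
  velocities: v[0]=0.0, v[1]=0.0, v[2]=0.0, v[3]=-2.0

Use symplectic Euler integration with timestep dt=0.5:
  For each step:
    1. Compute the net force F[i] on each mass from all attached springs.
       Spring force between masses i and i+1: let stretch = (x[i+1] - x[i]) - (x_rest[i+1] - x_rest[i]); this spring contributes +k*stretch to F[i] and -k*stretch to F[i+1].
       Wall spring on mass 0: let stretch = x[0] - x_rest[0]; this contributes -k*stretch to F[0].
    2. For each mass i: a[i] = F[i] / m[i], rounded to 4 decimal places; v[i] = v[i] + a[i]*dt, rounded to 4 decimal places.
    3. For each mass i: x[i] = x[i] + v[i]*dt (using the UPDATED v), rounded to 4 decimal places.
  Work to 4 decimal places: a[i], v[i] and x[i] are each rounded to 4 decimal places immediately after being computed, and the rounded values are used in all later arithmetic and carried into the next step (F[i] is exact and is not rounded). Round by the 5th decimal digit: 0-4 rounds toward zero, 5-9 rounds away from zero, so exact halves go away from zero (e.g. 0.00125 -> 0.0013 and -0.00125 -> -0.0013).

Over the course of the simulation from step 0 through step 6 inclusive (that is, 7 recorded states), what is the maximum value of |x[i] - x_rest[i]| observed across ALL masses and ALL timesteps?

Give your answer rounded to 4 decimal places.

Answer: 3.5000

Derivation:
Step 0: x=[5.0000 8.0000 16.0000 18.0000] v=[0.0000 0.0000 0.0000 -2.0000]
Step 1: x=[4.0000 10.5000 13.0000 18.5000] v=[-2.0000 5.0000 -6.0000 1.0000]
Step 2: x=[4.2500 11.0000 11.5000 18.7500] v=[0.5000 1.0000 -3.0000 0.5000]
Step 3: x=[5.7500 8.3750 13.3750 17.8750] v=[3.0000 -5.2500 3.7500 -1.7500]
Step 4: x=[5.6875 6.9375 15.0000 17.2500] v=[-0.1250 -2.8750 3.2500 -1.2500]
Step 5: x=[3.4063 8.9063 13.7188 18.0000] v=[-4.5625 3.9375 -2.5625 1.5000]
Step 6: x=[2.1719 10.5313 12.1719 19.1094] v=[-2.4688 3.2500 -3.0938 2.2188]
Max displacement = 3.5000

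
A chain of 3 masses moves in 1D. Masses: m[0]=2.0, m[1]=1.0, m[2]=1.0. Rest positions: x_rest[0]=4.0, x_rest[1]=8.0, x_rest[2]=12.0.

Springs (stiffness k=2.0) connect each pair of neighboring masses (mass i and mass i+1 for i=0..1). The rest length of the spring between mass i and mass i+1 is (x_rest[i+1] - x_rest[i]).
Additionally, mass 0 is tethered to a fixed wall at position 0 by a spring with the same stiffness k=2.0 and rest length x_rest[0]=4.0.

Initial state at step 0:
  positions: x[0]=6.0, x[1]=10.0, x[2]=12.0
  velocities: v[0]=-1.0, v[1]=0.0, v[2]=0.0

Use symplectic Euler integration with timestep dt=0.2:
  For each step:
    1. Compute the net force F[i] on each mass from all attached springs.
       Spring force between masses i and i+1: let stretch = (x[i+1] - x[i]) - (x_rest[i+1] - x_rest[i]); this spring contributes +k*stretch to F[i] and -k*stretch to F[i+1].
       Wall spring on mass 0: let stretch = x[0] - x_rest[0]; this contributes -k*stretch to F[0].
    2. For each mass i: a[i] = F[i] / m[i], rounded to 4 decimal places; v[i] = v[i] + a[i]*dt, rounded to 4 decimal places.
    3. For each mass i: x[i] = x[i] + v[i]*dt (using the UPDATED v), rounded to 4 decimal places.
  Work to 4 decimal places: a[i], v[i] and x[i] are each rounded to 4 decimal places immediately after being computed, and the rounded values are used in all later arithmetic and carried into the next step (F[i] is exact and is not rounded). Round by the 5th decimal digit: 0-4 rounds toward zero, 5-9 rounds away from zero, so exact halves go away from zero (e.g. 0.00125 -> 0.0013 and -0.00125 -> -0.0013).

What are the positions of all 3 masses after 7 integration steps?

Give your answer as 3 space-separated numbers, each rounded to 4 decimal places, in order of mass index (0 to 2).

Answer: 3.2585 7.7843 13.9621

Derivation:
Step 0: x=[6.0000 10.0000 12.0000] v=[-1.0000 0.0000 0.0000]
Step 1: x=[5.7200 9.8400 12.1600] v=[-1.4000 -0.8000 0.8000]
Step 2: x=[5.3760 9.5360 12.4544] v=[-1.7200 -1.5200 1.4720]
Step 3: x=[4.9834 9.1327 12.8353] v=[-1.9632 -2.0166 1.9046]
Step 4: x=[4.5574 8.6936 13.2400] v=[-2.1300 -2.1953 2.0236]
Step 5: x=[4.1146 8.2874 13.6010] v=[-2.2142 -2.0312 1.8050]
Step 6: x=[3.6741 7.9724 13.8569] v=[-2.2026 -1.5749 1.2796]
Step 7: x=[3.2585 7.7843 13.9621] v=[-2.0778 -0.9404 0.5258]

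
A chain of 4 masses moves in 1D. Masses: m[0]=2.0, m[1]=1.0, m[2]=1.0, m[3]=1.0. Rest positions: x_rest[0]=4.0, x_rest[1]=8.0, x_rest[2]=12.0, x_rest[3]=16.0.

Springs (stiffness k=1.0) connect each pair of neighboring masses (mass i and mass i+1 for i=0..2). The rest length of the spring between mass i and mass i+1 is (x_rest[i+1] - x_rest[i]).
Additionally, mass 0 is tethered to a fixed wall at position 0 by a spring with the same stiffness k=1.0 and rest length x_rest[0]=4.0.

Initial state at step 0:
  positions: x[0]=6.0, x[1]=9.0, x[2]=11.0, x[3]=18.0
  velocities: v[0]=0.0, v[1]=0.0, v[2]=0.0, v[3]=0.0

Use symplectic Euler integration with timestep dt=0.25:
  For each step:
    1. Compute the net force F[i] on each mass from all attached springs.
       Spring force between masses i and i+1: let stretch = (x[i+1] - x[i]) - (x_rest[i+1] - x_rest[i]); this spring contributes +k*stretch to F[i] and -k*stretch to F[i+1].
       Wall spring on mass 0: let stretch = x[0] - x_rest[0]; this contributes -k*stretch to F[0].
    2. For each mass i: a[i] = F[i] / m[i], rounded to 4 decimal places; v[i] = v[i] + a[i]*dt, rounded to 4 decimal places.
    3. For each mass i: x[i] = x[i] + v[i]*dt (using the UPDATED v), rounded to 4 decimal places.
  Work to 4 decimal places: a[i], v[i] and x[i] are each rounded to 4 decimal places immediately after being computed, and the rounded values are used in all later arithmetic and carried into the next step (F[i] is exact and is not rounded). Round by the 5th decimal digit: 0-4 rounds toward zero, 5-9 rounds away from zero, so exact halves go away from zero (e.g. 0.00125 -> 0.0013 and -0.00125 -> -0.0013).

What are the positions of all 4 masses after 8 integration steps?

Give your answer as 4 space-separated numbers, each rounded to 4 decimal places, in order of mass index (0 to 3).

Step 0: x=[6.0000 9.0000 11.0000 18.0000] v=[0.0000 0.0000 0.0000 0.0000]
Step 1: x=[5.9063 8.9375 11.3125 17.8125] v=[-0.3750 -0.2500 1.2500 -0.7500]
Step 2: x=[5.7227 8.8340 11.8828 17.4688] v=[-0.7344 -0.4141 2.2813 -1.3750]
Step 3: x=[5.4575 8.7266 12.6117 17.0259] v=[-1.0608 -0.4297 2.9156 -1.7715]
Step 4: x=[5.1239 8.6577 13.3737 16.5571] v=[-1.3344 -0.2757 3.0479 -1.8751]
Step 5: x=[4.7406 8.6627 14.0399 16.1394] v=[-1.5332 0.0199 2.6648 -1.6710]
Step 6: x=[4.3317 8.7586 14.5013 15.8404] v=[-1.6355 0.3837 1.8454 -1.1959]
Step 7: x=[3.9258 8.9368 14.6874 15.7077] v=[-1.6236 0.7127 0.7445 -0.5307]
Step 8: x=[3.5538 9.1612 14.5779 15.7613] v=[-1.4880 0.8976 -0.4381 0.2142]

Answer: 3.5538 9.1612 14.5779 15.7613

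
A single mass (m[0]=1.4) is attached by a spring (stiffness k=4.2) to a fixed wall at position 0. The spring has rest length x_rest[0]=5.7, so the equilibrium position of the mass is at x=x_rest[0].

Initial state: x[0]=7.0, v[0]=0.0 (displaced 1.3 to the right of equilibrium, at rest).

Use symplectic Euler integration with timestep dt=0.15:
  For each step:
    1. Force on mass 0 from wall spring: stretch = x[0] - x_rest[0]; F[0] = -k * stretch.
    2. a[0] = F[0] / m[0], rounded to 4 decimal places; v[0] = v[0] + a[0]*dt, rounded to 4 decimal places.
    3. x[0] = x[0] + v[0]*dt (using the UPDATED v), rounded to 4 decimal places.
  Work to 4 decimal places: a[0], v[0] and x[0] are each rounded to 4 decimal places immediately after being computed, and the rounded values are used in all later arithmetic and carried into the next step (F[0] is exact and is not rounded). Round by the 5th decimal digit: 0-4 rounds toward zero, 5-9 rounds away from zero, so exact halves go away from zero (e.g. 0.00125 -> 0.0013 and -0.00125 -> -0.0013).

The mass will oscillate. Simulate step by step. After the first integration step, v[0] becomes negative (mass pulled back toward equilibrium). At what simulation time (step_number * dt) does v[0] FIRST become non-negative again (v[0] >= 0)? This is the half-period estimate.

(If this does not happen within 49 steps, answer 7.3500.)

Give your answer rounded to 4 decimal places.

Answer: 1.9500

Derivation:
Step 0: x=[7.0000] v=[0.0000]
Step 1: x=[6.9123] v=[-0.5850]
Step 2: x=[6.7427] v=[-1.1305]
Step 3: x=[6.5027] v=[-1.5997]
Step 4: x=[6.2086] v=[-1.9609]
Step 5: x=[5.8801] v=[-2.1898]
Step 6: x=[5.5395] v=[-2.2708]
Step 7: x=[5.2097] v=[-2.1986]
Step 8: x=[4.9130] v=[-1.9780]
Step 9: x=[4.6694] v=[-1.6239]
Step 10: x=[4.4954] v=[-1.1601]
Step 11: x=[4.4027] v=[-0.6180]
Step 12: x=[4.3976] v=[-0.0342]
Step 13: x=[4.4804] v=[0.5519]
First v>=0 after going negative at step 13, time=1.9500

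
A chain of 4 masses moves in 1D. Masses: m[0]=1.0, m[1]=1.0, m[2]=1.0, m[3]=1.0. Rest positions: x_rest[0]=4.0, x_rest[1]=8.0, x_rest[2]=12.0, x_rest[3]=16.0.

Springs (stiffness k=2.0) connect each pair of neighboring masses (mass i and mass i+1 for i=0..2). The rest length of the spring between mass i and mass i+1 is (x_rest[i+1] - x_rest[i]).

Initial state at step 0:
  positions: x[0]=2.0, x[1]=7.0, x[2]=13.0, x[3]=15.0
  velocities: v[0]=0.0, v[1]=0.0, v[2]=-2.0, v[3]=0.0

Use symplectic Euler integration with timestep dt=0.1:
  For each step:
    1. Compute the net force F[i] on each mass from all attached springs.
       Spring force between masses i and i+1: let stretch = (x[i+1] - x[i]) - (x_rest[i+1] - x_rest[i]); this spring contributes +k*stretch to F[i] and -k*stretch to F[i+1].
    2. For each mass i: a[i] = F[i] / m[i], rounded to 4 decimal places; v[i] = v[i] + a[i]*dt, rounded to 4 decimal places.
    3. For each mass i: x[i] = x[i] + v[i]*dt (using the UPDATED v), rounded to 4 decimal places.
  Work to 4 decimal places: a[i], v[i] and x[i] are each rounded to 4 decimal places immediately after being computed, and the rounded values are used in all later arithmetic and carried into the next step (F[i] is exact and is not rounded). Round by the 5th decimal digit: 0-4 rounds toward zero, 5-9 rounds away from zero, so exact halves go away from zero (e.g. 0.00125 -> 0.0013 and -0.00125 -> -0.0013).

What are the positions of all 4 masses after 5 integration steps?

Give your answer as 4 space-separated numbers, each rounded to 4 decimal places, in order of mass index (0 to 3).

Step 0: x=[2.0000 7.0000 13.0000 15.0000] v=[0.0000 0.0000 -2.0000 0.0000]
Step 1: x=[2.0200 7.0200 12.7200 15.0400] v=[0.2000 0.2000 -2.8000 0.4000]
Step 2: x=[2.0600 7.0540 12.3724 15.1136] v=[0.4000 0.3400 -3.4760 0.7360]
Step 3: x=[2.1199 7.0945 11.9733 15.2124] v=[0.5988 0.4049 -3.9914 0.9878]
Step 4: x=[2.1993 7.1331 11.5414 15.3264] v=[0.7937 0.3857 -4.3193 1.1400]
Step 5: x=[2.2974 7.1612 11.0970 15.4447] v=[0.9805 0.2806 -4.4440 1.1830]

Answer: 2.2974 7.1612 11.0970 15.4447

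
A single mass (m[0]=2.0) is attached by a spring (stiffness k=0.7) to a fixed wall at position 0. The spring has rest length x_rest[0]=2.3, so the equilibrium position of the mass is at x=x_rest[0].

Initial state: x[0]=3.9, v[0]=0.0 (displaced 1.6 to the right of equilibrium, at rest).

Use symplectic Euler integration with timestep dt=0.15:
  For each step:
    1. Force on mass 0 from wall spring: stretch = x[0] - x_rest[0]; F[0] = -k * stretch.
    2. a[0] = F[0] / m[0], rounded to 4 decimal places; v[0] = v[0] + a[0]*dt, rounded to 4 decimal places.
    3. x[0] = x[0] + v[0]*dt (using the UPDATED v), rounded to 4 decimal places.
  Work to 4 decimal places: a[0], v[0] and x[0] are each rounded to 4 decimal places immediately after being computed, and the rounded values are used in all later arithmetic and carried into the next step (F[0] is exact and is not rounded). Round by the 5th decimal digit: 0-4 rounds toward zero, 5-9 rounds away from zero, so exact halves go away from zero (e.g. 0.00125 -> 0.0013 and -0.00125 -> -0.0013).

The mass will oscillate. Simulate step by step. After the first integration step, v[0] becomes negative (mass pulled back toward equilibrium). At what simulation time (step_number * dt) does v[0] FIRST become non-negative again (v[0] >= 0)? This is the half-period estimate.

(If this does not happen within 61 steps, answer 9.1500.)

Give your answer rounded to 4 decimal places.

Step 0: x=[3.9000] v=[0.0000]
Step 1: x=[3.8874] v=[-0.0840]
Step 2: x=[3.8623] v=[-0.1673]
Step 3: x=[3.8249] v=[-0.2493]
Step 4: x=[3.7755] v=[-0.3294]
Step 5: x=[3.7145] v=[-0.4069]
Step 6: x=[3.6423] v=[-0.4812]
Step 7: x=[3.5595] v=[-0.5517]
Step 8: x=[3.4668] v=[-0.6178]
Step 9: x=[3.3649] v=[-0.6791]
Step 10: x=[3.2547] v=[-0.7350]
Step 11: x=[3.1369] v=[-0.7851]
Step 12: x=[3.0126] v=[-0.8290]
Step 13: x=[2.8826] v=[-0.8664]
Step 14: x=[2.7481] v=[-0.8970]
Step 15: x=[2.6100] v=[-0.9205]
Step 16: x=[2.4695] v=[-0.9368]
Step 17: x=[2.3276] v=[-0.9457]
Step 18: x=[2.1855] v=[-0.9472]
Step 19: x=[2.0443] v=[-0.9412]
Step 20: x=[1.9051] v=[-0.9278]
Step 21: x=[1.7690] v=[-0.9071]
Step 22: x=[1.6371] v=[-0.8792]
Step 23: x=[1.5104] v=[-0.8444]
Step 24: x=[1.3900] v=[-0.8029]
Step 25: x=[1.2767] v=[-0.7551]
Step 26: x=[1.1715] v=[-0.7014]
Step 27: x=[1.0752] v=[-0.6422]
Step 28: x=[0.9885] v=[-0.5779]
Step 29: x=[0.9121] v=[-0.5091]
Step 30: x=[0.8467] v=[-0.4362]
Step 31: x=[0.7927] v=[-0.3599]
Step 32: x=[0.7506] v=[-0.2808]
Step 33: x=[0.7207] v=[-0.1995]
Step 34: x=[0.7032] v=[-0.1166]
Step 35: x=[0.6983] v=[-0.0328]
Step 36: x=[0.7060] v=[0.0513]
First v>=0 after going negative at step 36, time=5.4000

Answer: 5.4000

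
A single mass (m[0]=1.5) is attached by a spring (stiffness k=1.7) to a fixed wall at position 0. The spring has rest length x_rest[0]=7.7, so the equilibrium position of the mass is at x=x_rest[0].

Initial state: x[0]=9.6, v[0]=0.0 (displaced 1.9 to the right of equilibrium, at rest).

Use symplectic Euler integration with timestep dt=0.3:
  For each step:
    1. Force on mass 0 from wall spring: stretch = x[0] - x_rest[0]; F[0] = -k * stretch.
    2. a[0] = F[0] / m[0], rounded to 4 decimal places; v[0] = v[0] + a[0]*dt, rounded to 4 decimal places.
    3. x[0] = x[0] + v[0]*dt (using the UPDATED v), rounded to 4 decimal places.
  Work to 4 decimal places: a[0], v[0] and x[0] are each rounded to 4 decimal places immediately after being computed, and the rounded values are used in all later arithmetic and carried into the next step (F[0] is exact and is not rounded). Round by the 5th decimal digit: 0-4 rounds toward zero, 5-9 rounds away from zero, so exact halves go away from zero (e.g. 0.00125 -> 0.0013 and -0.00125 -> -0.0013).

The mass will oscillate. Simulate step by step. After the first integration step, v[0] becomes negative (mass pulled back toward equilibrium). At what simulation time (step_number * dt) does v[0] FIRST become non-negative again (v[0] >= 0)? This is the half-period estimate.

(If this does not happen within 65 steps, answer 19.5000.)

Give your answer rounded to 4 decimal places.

Step 0: x=[9.6000] v=[0.0000]
Step 1: x=[9.4062] v=[-0.6460]
Step 2: x=[9.0384] v=[-1.2261]
Step 3: x=[8.5340] v=[-1.6812]
Step 4: x=[7.9446] v=[-1.9648]
Step 5: x=[7.3302] v=[-2.0480]
Step 6: x=[6.7535] v=[-1.9223]
Step 7: x=[6.2734] v=[-1.6005]
Step 8: x=[5.9388] v=[-1.1155]
Step 9: x=[5.7838] v=[-0.5167]
Step 10: x=[5.8242] v=[0.1348]
First v>=0 after going negative at step 10, time=3.0000

Answer: 3.0000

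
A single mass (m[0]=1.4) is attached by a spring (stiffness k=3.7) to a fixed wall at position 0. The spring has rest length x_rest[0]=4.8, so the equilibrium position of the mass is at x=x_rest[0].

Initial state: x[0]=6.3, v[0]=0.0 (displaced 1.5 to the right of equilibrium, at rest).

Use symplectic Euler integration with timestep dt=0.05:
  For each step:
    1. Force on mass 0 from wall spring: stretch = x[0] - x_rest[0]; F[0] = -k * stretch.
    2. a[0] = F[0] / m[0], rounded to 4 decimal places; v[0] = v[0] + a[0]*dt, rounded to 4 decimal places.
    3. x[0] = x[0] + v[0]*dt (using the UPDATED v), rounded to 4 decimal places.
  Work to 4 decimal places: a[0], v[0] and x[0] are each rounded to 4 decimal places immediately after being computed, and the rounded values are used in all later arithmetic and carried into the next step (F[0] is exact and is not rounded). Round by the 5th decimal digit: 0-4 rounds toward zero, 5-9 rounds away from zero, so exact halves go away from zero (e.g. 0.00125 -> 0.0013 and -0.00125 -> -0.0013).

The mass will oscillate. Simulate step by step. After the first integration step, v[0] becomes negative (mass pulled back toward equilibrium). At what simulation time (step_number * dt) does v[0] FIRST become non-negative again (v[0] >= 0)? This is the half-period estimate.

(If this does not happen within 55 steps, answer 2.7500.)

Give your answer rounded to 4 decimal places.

Answer: 1.9500

Derivation:
Step 0: x=[6.3000] v=[0.0000]
Step 1: x=[6.2901] v=[-0.1982]
Step 2: x=[6.2703] v=[-0.3951]
Step 3: x=[6.2408] v=[-0.5894]
Step 4: x=[6.2018] v=[-0.7798]
Step 5: x=[6.1536] v=[-0.9650]
Step 6: x=[6.0964] v=[-1.1439]
Step 7: x=[6.0306] v=[-1.3152]
Step 8: x=[5.9567] v=[-1.4778]
Step 9: x=[5.8752] v=[-1.6307]
Step 10: x=[5.7866] v=[-1.7728]
Step 11: x=[5.6914] v=[-1.9032]
Step 12: x=[5.5904] v=[-2.0210]
Step 13: x=[5.4841] v=[-2.1254]
Step 14: x=[5.3733] v=[-2.2158]
Step 15: x=[5.2587] v=[-2.2916]
Step 16: x=[5.1411] v=[-2.3522]
Step 17: x=[5.0212] v=[-2.3973]
Step 18: x=[4.8999] v=[-2.4265]
Step 19: x=[4.7779] v=[-2.4397]
Step 20: x=[4.6561] v=[-2.4368]
Step 21: x=[4.5352] v=[-2.4178]
Step 22: x=[4.4161] v=[-2.3828]
Step 23: x=[4.2995] v=[-2.3321]
Step 24: x=[4.1862] v=[-2.2660]
Step 25: x=[4.0770] v=[-2.1849]
Step 26: x=[3.9725] v=[-2.0894]
Step 27: x=[3.8735] v=[-1.9801]
Step 28: x=[3.7806] v=[-1.8577]
Step 29: x=[3.6945] v=[-1.7230]
Step 30: x=[3.6157] v=[-1.5769]
Step 31: x=[3.5447] v=[-1.4204]
Step 32: x=[3.4820] v=[-1.2545]
Step 33: x=[3.4280] v=[-1.0803]
Step 34: x=[3.3831] v=[-0.8990]
Step 35: x=[3.3475] v=[-0.7118]
Step 36: x=[3.3215] v=[-0.5199]
Step 37: x=[3.3053] v=[-0.3245]
Step 38: x=[3.2990] v=[-0.1270]
Step 39: x=[3.3026] v=[0.0713]
First v>=0 after going negative at step 39, time=1.9500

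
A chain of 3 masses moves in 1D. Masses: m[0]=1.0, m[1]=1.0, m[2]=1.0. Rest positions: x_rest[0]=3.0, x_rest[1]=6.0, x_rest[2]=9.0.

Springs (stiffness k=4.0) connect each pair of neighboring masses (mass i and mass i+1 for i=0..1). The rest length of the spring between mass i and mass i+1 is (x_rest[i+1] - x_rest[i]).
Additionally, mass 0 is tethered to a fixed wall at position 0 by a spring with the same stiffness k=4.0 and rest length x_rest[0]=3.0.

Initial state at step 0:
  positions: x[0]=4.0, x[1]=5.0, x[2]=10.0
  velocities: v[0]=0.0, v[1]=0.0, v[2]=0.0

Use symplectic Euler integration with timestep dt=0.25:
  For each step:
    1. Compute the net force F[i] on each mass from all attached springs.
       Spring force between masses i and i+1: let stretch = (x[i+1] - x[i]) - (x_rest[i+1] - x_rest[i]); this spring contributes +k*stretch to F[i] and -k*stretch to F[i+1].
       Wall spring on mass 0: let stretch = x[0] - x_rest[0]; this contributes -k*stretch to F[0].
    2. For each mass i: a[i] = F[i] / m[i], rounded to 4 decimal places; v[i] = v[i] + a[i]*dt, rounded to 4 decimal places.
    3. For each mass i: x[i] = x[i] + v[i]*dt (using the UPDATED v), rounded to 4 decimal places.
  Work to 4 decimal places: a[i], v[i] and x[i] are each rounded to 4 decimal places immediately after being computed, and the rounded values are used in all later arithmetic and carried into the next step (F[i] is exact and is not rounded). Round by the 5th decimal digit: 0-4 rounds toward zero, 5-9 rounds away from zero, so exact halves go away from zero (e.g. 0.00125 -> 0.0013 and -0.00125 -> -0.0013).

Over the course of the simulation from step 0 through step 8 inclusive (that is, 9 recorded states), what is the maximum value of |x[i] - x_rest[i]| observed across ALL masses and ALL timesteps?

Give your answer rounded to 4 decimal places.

Step 0: x=[4.0000 5.0000 10.0000] v=[0.0000 0.0000 0.0000]
Step 1: x=[3.2500 6.0000 9.5000] v=[-3.0000 4.0000 -2.0000]
Step 2: x=[2.3750 7.1875 8.8750] v=[-3.5000 4.7500 -2.5000]
Step 3: x=[2.1094 7.5938 8.5781] v=[-1.0625 1.6250 -1.1875]
Step 4: x=[2.6875 6.8750 8.7852] v=[2.3125 -2.8751 0.8282]
Step 5: x=[3.6406 5.5869 9.2647] v=[3.8125 -5.1524 1.9180]
Step 6: x=[4.1702 4.7317 9.5748] v=[2.1182 -3.4209 1.2402]
Step 7: x=[3.7976 4.9469 9.4241] v=[-1.4905 0.8607 -0.6029]
Step 8: x=[2.7629 5.9941 8.9041] v=[-4.1388 4.1886 -2.0801]
Max displacement = 1.5938

Answer: 1.5938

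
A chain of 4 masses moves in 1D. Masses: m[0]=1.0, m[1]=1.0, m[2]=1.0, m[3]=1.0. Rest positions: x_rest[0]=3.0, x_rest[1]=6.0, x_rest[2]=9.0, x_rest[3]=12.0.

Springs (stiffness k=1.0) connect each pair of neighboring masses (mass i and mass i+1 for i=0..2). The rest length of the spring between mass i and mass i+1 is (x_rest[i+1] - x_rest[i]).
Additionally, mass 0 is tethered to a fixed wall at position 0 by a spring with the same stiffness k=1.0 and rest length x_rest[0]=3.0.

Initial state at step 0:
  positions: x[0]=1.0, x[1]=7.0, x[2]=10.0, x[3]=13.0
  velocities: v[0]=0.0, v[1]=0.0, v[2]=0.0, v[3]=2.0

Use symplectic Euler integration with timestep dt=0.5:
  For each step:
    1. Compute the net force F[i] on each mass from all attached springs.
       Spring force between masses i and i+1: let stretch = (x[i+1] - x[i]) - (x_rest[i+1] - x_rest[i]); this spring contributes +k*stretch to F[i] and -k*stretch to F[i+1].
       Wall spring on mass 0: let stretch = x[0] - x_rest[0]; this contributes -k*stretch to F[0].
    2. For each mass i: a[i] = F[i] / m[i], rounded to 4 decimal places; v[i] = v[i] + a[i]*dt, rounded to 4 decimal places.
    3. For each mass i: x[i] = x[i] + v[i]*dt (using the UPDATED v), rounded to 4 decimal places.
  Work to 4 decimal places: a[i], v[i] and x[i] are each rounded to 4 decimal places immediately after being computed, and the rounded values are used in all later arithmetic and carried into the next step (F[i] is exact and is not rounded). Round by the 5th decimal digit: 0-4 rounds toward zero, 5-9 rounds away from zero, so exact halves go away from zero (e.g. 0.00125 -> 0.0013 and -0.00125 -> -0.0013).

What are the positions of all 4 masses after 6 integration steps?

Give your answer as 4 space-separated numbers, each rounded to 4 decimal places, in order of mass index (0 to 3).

Answer: 3.0930 9.3235 11.2546 13.5976

Derivation:
Step 0: x=[1.0000 7.0000 10.0000 13.0000] v=[0.0000 0.0000 0.0000 2.0000]
Step 1: x=[2.2500 6.2500 10.0000 14.0000] v=[2.5000 -1.5000 0.0000 2.0000]
Step 2: x=[3.9375 5.4375 10.0625 14.7500] v=[3.3750 -1.6250 0.1250 1.5000]
Step 3: x=[5.0157 5.4063 10.1407 15.0782] v=[2.1563 -0.0625 0.1563 0.6563]
Step 4: x=[4.9376 6.4610 10.2697 14.9220] v=[-0.1563 2.1094 0.2579 -0.3125]
Step 5: x=[4.0059 8.0871 10.6096 14.3527] v=[-1.8634 3.2521 0.6797 -1.1387]
Step 6: x=[3.0930 9.3235 11.2546 13.5976] v=[-1.8258 2.4728 1.2900 -1.5103]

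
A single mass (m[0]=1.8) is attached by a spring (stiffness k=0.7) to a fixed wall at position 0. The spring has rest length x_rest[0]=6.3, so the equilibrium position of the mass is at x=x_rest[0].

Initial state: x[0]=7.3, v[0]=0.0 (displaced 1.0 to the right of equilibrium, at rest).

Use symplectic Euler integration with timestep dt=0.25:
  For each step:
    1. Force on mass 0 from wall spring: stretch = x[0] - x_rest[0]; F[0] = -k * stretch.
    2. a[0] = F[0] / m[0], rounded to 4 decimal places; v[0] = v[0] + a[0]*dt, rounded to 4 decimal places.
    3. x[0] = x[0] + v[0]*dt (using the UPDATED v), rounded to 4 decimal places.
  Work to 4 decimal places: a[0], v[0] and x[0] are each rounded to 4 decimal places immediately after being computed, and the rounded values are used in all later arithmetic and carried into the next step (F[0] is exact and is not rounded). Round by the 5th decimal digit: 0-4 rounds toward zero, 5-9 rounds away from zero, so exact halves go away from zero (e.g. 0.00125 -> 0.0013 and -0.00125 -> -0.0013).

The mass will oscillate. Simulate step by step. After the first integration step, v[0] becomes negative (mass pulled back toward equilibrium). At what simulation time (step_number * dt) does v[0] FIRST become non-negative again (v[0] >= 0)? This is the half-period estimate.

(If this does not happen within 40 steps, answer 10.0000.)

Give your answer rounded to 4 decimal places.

Step 0: x=[7.3000] v=[0.0000]
Step 1: x=[7.2757] v=[-0.0972]
Step 2: x=[7.2277] v=[-0.1921]
Step 3: x=[7.1571] v=[-0.2823]
Step 4: x=[7.0657] v=[-0.3656]
Step 5: x=[6.9557] v=[-0.4401]
Step 6: x=[6.8297] v=[-0.5039]
Step 7: x=[6.6909] v=[-0.5554]
Step 8: x=[6.5426] v=[-0.5934]
Step 9: x=[6.3884] v=[-0.6170]
Step 10: x=[6.2320] v=[-0.6256]
Step 11: x=[6.0773] v=[-0.6190]
Step 12: x=[5.9280] v=[-0.5974]
Step 13: x=[5.7877] v=[-0.5612]
Step 14: x=[5.6599] v=[-0.5114]
Step 15: x=[5.5476] v=[-0.4492]
Step 16: x=[5.4536] v=[-0.3761]
Step 17: x=[5.3802] v=[-0.2938]
Step 18: x=[5.3291] v=[-0.2044]
Step 19: x=[5.3016] v=[-0.1100]
Step 20: x=[5.2984] v=[-0.0129]
Step 21: x=[5.3195] v=[0.0845]
First v>=0 after going negative at step 21, time=5.2500

Answer: 5.2500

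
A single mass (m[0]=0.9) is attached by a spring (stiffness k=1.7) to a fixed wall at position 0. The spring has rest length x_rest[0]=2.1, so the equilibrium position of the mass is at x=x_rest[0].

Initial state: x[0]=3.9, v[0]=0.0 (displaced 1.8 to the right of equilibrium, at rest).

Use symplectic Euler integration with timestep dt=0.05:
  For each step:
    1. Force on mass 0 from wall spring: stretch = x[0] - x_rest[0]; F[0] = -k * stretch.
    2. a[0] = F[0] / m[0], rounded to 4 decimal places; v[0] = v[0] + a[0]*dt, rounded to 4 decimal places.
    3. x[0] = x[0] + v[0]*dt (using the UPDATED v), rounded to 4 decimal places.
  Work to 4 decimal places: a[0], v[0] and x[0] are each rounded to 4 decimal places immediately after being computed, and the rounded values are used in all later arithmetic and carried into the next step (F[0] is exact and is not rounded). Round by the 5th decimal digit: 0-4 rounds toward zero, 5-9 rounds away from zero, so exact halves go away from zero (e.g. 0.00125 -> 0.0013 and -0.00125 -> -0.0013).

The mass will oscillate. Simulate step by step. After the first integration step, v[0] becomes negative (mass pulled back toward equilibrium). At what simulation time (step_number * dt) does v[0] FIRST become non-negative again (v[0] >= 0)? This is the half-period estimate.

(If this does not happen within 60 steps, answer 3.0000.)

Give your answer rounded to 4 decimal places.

Answer: 2.3000

Derivation:
Step 0: x=[3.9000] v=[0.0000]
Step 1: x=[3.8915] v=[-0.1700]
Step 2: x=[3.8745] v=[-0.3392]
Step 3: x=[3.8492] v=[-0.5068]
Step 4: x=[3.8156] v=[-0.6720]
Step 5: x=[3.7739] v=[-0.8340]
Step 6: x=[3.7243] v=[-0.9921]
Step 7: x=[3.6670] v=[-1.1455]
Step 8: x=[3.6023] v=[-1.2935]
Step 9: x=[3.5305] v=[-1.4354]
Step 10: x=[3.4520] v=[-1.5705]
Step 11: x=[3.3671] v=[-1.6982]
Step 12: x=[3.2762] v=[-1.8179]
Step 13: x=[3.1798] v=[-1.9290]
Step 14: x=[3.0783] v=[-2.0310]
Step 15: x=[2.9721] v=[-2.1234]
Step 16: x=[2.8618] v=[-2.2058]
Step 17: x=[2.7479] v=[-2.2778]
Step 18: x=[2.6310] v=[-2.3390]
Step 19: x=[2.5115] v=[-2.3892]
Step 20: x=[2.3901] v=[-2.4281]
Step 21: x=[2.2673] v=[-2.4555]
Step 22: x=[2.1437] v=[-2.4713]
Step 23: x=[2.0199] v=[-2.4754]
Step 24: x=[1.8965] v=[-2.4678]
Step 25: x=[1.7741] v=[-2.4486]
Step 26: x=[1.6532] v=[-2.4178]
Step 27: x=[1.5344] v=[-2.3756]
Step 28: x=[1.4183] v=[-2.3222]
Step 29: x=[1.3054] v=[-2.2578]
Step 30: x=[1.1963] v=[-2.1828]
Step 31: x=[1.0914] v=[-2.0975]
Step 32: x=[0.9913] v=[-2.0022]
Step 33: x=[0.8964] v=[-1.8975]
Step 34: x=[0.8072] v=[-1.7838]
Step 35: x=[0.7241] v=[-1.6617]
Step 36: x=[0.6475] v=[-1.5318]
Step 37: x=[0.5778] v=[-1.3946]
Step 38: x=[0.5153] v=[-1.2508]
Step 39: x=[0.4602] v=[-1.1011]
Step 40: x=[0.4129] v=[-0.9462]
Step 41: x=[0.3736] v=[-0.7869]
Step 42: x=[0.3424] v=[-0.6239]
Step 43: x=[0.3195] v=[-0.4579]
Step 44: x=[0.3050] v=[-0.2897]
Step 45: x=[0.2990] v=[-0.1202]
Step 46: x=[0.3015] v=[0.0499]
First v>=0 after going negative at step 46, time=2.3000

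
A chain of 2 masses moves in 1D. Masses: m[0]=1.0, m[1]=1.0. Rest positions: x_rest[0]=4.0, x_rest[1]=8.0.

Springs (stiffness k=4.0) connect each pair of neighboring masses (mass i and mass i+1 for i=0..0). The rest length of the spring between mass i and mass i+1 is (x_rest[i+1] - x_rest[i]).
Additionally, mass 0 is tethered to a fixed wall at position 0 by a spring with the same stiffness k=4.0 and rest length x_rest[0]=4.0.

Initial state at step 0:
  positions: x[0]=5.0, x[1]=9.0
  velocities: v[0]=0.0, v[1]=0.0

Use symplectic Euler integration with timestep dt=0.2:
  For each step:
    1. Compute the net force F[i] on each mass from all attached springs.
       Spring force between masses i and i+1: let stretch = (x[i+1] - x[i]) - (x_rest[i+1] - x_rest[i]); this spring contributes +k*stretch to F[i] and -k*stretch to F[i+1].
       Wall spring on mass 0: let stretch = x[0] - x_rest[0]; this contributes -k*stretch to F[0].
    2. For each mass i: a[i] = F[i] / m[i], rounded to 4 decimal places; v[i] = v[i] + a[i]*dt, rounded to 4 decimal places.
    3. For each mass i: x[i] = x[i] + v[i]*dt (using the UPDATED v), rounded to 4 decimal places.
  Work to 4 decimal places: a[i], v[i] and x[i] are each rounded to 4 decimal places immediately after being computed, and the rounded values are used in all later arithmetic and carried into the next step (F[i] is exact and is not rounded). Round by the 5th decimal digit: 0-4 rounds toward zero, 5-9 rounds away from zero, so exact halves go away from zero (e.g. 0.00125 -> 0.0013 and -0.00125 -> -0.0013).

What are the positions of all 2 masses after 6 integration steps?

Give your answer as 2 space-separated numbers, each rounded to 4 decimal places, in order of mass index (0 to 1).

Answer: 3.8493 8.0275

Derivation:
Step 0: x=[5.0000 9.0000] v=[0.0000 0.0000]
Step 1: x=[4.8400 9.0000] v=[-0.8000 0.0000]
Step 2: x=[4.5712 8.9744] v=[-1.3440 -0.1280]
Step 3: x=[4.2755 8.8843] v=[-1.4784 -0.4506]
Step 4: x=[4.0331 8.6968] v=[-1.2118 -0.9376]
Step 5: x=[3.8916 8.4031] v=[-0.7073 -1.4686]
Step 6: x=[3.8493 8.0275] v=[-0.2114 -1.8778]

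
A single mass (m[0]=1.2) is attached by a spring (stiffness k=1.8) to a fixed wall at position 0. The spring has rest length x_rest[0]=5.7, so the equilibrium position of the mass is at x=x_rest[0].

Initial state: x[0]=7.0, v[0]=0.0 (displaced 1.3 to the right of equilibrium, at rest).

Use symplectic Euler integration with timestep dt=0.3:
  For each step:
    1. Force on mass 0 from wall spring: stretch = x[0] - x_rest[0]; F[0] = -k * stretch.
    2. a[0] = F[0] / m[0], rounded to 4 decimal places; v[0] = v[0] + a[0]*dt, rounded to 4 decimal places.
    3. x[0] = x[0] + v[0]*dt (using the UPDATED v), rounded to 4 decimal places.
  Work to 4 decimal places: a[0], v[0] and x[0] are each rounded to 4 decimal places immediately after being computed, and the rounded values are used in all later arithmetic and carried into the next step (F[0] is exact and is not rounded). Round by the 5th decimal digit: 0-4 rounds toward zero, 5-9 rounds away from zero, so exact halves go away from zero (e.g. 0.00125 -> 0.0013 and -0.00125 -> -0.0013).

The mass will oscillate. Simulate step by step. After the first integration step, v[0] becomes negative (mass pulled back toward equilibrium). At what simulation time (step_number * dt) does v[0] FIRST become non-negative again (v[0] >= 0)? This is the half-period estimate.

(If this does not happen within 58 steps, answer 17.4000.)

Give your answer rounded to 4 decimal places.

Answer: 2.7000

Derivation:
Step 0: x=[7.0000] v=[0.0000]
Step 1: x=[6.8245] v=[-0.5850]
Step 2: x=[6.4972] v=[-1.0910]
Step 3: x=[6.0623] v=[-1.4497]
Step 4: x=[5.5785] v=[-1.6128]
Step 5: x=[5.1111] v=[-1.5581]
Step 6: x=[4.7232] v=[-1.2931]
Step 7: x=[4.4672] v=[-0.8535]
Step 8: x=[4.3776] v=[-0.2987]
Step 9: x=[4.4665] v=[0.2964]
First v>=0 after going negative at step 9, time=2.7000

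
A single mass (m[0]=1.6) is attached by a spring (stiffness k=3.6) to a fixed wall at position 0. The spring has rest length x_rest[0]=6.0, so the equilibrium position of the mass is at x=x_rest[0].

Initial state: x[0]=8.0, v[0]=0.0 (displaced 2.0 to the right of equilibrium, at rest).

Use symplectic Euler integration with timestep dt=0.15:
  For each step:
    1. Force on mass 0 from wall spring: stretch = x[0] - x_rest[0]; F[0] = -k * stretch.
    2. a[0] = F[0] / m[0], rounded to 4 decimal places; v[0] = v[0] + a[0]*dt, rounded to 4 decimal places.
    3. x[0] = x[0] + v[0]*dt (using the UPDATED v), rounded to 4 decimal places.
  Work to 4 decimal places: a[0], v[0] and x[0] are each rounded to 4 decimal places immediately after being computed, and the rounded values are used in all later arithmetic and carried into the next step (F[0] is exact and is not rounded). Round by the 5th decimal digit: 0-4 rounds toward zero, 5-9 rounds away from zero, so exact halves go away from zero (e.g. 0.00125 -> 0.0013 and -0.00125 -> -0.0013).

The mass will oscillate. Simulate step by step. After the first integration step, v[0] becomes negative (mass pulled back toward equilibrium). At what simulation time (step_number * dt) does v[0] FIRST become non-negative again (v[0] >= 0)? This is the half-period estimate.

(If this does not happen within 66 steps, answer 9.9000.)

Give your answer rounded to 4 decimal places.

Step 0: x=[8.0000] v=[0.0000]
Step 1: x=[7.8988] v=[-0.6750]
Step 2: x=[7.7014] v=[-1.3158]
Step 3: x=[7.4179] v=[-1.8900]
Step 4: x=[7.0626] v=[-2.3685]
Step 5: x=[6.6535] v=[-2.7271]
Step 6: x=[6.2113] v=[-2.9477]
Step 7: x=[5.7585] v=[-3.0190]
Step 8: x=[5.3179] v=[-2.9375]
Step 9: x=[4.9118] v=[-2.7073]
Step 10: x=[4.5608] v=[-2.3400]
Step 11: x=[4.2827] v=[-1.8543]
Step 12: x=[4.0915] v=[-1.2747]
Step 13: x=[3.9969] v=[-0.6306]
Step 14: x=[4.0037] v=[0.0455]
First v>=0 after going negative at step 14, time=2.1000

Answer: 2.1000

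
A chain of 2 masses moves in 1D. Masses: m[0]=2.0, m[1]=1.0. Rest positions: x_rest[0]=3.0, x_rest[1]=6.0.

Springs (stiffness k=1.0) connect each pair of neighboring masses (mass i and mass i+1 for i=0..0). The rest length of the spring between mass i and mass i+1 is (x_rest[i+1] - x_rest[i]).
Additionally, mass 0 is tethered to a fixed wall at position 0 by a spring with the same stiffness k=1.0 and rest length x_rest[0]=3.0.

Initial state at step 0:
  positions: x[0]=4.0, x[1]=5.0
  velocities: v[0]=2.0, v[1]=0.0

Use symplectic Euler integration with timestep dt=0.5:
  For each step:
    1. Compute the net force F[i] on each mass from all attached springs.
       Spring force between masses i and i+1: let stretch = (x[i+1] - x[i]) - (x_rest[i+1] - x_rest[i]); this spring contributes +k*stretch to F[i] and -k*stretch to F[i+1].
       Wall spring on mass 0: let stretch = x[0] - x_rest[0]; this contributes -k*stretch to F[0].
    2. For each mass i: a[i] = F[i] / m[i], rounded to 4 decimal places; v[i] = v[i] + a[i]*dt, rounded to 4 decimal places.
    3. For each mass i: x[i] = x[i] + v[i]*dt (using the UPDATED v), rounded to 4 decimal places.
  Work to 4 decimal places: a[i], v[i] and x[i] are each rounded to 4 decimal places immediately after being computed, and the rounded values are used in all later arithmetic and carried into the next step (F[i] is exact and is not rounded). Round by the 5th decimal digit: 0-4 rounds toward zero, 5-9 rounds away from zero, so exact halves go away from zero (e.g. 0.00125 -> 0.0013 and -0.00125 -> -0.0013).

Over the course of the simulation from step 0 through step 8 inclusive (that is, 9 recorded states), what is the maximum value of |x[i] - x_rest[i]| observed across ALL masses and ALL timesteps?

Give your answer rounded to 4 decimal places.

Step 0: x=[4.0000 5.0000] v=[2.0000 0.0000]
Step 1: x=[4.6250 5.5000] v=[1.2500 1.0000]
Step 2: x=[4.7813 6.5313] v=[0.3125 2.0625]
Step 3: x=[4.5586 7.8751] v=[-0.4454 2.6875]
Step 4: x=[4.1806 9.1398] v=[-0.7560 2.5293]
Step 5: x=[3.8999 9.9147] v=[-0.5614 1.5497]
Step 6: x=[3.8836 9.9359] v=[-0.0327 0.0423]
Step 7: x=[4.1384 9.1940] v=[0.5095 -1.4839]
Step 8: x=[4.5078 7.9382] v=[0.7388 -2.5117]
Max displacement = 3.9359

Answer: 3.9359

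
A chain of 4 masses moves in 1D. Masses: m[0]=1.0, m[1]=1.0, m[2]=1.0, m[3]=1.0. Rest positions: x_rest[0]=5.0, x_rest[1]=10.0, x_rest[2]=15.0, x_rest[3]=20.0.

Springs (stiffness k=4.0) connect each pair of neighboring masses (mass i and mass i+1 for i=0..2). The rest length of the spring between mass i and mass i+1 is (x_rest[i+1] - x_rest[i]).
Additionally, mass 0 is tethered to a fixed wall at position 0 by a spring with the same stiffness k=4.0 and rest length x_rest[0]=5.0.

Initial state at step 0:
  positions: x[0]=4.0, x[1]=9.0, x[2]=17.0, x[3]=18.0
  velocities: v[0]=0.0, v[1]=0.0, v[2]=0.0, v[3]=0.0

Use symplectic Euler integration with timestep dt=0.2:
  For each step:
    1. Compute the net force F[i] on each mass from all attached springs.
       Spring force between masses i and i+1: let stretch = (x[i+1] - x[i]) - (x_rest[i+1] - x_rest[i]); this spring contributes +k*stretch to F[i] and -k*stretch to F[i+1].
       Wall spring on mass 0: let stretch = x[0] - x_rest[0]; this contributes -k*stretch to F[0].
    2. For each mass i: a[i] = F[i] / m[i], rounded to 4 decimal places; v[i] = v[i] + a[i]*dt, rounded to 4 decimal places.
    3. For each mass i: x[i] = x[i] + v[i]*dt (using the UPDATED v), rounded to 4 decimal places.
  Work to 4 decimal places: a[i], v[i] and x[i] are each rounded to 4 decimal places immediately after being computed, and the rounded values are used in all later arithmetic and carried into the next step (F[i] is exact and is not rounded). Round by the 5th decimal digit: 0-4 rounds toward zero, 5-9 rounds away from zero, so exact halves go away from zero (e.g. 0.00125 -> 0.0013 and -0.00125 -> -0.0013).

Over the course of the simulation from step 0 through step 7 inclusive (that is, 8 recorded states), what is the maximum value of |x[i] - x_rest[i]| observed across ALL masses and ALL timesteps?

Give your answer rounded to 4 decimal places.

Answer: 2.8633

Derivation:
Step 0: x=[4.0000 9.0000 17.0000 18.0000] v=[0.0000 0.0000 0.0000 0.0000]
Step 1: x=[4.1600 9.4800 15.8800 18.6400] v=[0.8000 2.4000 -5.6000 3.2000]
Step 2: x=[4.5056 10.1328 14.1776 19.6384] v=[1.7280 3.2640 -8.5120 4.9920]
Step 3: x=[5.0307 10.5324 12.7018 20.5631] v=[2.6253 1.9981 -7.3792 4.6234]
Step 4: x=[5.6311 10.3989 12.1367 21.0300] v=[3.0021 -0.6677 -2.8257 2.3344]
Step 5: x=[6.0934 9.7806 12.7164 20.8740] v=[2.3115 -3.0917 2.8987 -0.7802]
Step 6: x=[6.1707 9.0420 14.1316 20.2127] v=[0.3865 -3.6928 7.0761 -3.3063]
Step 7: x=[5.7201 8.6584 15.7055 19.3785] v=[-2.2530 -1.9182 7.8693 -4.1712]
Max displacement = 2.8633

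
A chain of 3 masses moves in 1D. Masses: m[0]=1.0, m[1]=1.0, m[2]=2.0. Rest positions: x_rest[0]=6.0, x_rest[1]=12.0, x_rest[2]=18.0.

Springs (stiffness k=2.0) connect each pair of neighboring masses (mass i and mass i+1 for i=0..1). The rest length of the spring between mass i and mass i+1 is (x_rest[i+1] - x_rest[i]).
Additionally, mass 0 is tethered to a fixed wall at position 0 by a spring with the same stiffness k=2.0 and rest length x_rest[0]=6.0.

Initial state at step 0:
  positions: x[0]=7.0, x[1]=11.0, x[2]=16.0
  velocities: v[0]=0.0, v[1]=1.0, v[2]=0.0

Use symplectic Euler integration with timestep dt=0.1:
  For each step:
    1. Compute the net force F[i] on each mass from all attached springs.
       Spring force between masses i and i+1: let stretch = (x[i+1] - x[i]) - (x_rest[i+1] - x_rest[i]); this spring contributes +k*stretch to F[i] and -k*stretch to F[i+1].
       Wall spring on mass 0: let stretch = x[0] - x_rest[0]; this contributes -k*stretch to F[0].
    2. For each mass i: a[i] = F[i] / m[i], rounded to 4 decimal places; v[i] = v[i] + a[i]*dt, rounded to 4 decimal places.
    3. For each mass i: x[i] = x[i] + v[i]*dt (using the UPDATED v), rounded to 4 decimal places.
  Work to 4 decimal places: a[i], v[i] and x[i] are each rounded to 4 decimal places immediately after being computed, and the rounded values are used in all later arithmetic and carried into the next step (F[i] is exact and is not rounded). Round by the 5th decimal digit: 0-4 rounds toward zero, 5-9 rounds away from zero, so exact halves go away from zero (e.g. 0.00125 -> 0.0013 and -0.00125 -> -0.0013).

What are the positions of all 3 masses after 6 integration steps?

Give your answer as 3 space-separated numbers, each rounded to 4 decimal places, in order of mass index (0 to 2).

Answer: 5.9853 11.7765 16.2477

Derivation:
Step 0: x=[7.0000 11.0000 16.0000] v=[0.0000 1.0000 0.0000]
Step 1: x=[6.9400 11.1200 16.0100] v=[-0.6000 1.2000 0.1000]
Step 2: x=[6.8248 11.2542 16.0311] v=[-1.1520 1.3420 0.2110]
Step 3: x=[6.6617 11.3954 16.0644] v=[-1.6311 1.4115 0.3333]
Step 4: x=[6.4600 11.5353 16.1110] v=[-2.0167 1.3986 0.4664]
Step 5: x=[6.2306 11.6652 16.1719] v=[-2.2936 1.2987 0.6088]
Step 6: x=[5.9853 11.7765 16.2477] v=[-2.4528 1.1131 0.7581]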